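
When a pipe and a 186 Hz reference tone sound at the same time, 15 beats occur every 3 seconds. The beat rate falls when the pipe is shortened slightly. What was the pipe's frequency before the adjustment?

181 Hz

Beat frequency = 15/3 = 5 Hz.
|f − 186| = 5, so the pipe was at either 181 Hz or 191 Hz.
A shorter pipe has a higher fundamental; the adjustment raises the pipe's frequency.
The beat rate fell, so the adjustment moved the pipe toward 186 Hz — it must have started below the reference.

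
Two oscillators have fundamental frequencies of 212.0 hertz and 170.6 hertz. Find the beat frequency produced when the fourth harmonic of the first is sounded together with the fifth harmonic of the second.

5.0 Hz

Fourth harmonic of the first: 4·212.0 = 848.0 Hz.
Fifth harmonic of the second: 5·170.6 = 853.0 Hz.
f_beat = |848.0 − 853.0| = 5.0 Hz.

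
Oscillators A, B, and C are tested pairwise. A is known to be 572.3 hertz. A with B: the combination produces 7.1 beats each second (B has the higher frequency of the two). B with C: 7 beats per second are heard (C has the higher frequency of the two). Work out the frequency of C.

586.4 Hz

B is above A, so f_B = 572.3 + 7.1 = 579.4 Hz.
C is above B, so f_C = 579.4 + 7 = 586.4 Hz.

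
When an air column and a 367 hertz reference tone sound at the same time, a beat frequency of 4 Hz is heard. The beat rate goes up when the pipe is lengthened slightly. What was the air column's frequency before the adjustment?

363 Hz

|f − 367| = 4, so the air column was at either 363 Hz or 371 Hz.
A longer pipe has a lower fundamental; the adjustment lowers the air column's frequency.
The beat rate rose, so the adjustment moved the air column further from 367 Hz — it was already below the reference.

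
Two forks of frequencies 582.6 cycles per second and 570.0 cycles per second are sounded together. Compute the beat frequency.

12.6 Hz

f_beat = |f₁ − f₂|.
|582.6 − 570.0| = 12.6 Hz.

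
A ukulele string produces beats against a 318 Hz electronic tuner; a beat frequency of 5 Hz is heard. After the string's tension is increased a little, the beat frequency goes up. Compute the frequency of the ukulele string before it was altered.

323 Hz

|f − 318| = 5, so the ukulele string was at either 313 Hz or 323 Hz.
Higher tension means higher frequency; the adjustment raises the ukulele string's frequency.
The beat rate rose, so the adjustment moved the ukulele string further from 318 Hz — it was already above the reference.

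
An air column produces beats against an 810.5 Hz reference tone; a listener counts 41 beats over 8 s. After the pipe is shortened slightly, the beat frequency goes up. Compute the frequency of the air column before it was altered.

Beat frequency = 41/8 = 5.125 Hz.
|f − 810.5| = 5.125, so the air column was at either 805.375 Hz or 815.625 Hz.
A shorter pipe has a higher fundamental; the adjustment raises the air column's frequency.
The beat rate rose, so the adjustment moved the air column further from 810.5 Hz — it was already above the reference.

815.625 Hz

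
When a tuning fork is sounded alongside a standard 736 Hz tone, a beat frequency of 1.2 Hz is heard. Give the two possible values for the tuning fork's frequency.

|f − 736| = 1.2, so f = 736 ± 1.2.

734.8 Hz or 737.2 Hz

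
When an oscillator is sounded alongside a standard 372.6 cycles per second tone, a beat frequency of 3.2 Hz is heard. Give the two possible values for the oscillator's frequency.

369.4 Hz or 375.8 Hz

|f − 372.6| = 3.2, so f = 372.6 ± 3.2.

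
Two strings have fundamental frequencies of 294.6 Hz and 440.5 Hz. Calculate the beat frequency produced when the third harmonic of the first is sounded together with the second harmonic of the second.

Third harmonic of the first: 3·294.6 = 883.8 Hz.
Second harmonic of the second: 2·440.5 = 881.0 Hz.
f_beat = |883.8 − 881.0| = 2.8 Hz.

2.8 Hz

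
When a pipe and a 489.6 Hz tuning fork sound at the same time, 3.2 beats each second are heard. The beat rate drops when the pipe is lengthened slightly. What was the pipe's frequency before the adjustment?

492.8 Hz

|f − 489.6| = 3.2, so the pipe was at either 486.4 Hz or 492.8 Hz.
A longer pipe has a lower fundamental; the adjustment lowers the pipe's frequency.
The beat rate fell, so the adjustment moved the pipe toward 489.6 Hz — it must have started above the reference.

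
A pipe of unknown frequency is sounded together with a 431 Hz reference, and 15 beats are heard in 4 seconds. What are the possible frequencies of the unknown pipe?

427.25 Hz or 434.75 Hz

Beat frequency = 15/4 = 3.75 Hz.
|f − 431| = 3.75, so f = 431 ± 3.75.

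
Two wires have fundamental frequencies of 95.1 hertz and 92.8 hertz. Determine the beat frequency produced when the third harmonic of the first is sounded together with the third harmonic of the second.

6.9 Hz

Third harmonic of the first: 3·95.1 = 285.3 Hz.
Third harmonic of the second: 3·92.8 = 278.4 Hz.
f_beat = |285.3 − 278.4| = 6.9 Hz.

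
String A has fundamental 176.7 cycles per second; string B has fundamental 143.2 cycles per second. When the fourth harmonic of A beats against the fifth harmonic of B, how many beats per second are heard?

Fourth harmonic of the first: 4·176.7 = 706.8 Hz.
Fifth harmonic of the second: 5·143.2 = 716.0 Hz.
f_beat = |706.8 − 716.0| = 9.2 Hz.

9.2 Hz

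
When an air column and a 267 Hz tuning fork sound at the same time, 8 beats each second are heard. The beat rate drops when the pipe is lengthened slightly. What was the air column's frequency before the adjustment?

|f − 267| = 8, so the air column was at either 259 Hz or 275 Hz.
A longer pipe has a lower fundamental; the adjustment lowers the air column's frequency.
The beat rate fell, so the adjustment moved the air column toward 267 Hz — it must have started above the reference.

275 Hz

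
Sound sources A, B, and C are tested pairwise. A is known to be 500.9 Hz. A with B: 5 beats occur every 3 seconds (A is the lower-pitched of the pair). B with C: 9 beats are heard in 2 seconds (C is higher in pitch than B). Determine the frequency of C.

507.0667 Hz

A–B: Beat frequency = 5/3 = 1.6667 Hz.
B is above A, so f_B = 500.9 + 1.6667 = 502.5667 Hz.
B–C: Beat frequency = 9/2 = 4.5 Hz.
C is above B, so f_C = 502.5667 + 4.5 = 507.0667 Hz.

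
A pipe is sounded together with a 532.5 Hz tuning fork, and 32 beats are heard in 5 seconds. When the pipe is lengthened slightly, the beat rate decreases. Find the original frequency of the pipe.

Beat frequency = 32/5 = 6.4 Hz.
|f − 532.5| = 6.4, so the pipe was at either 526.1 Hz or 538.9 Hz.
A longer pipe has a lower fundamental; the adjustment lowers the pipe's frequency.
The beat rate fell, so the adjustment moved the pipe toward 532.5 Hz — it must have started above the reference.

538.9 Hz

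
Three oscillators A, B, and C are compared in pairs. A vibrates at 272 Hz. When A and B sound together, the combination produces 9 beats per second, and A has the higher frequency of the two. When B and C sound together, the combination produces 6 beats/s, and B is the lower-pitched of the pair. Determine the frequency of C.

B is below A, so f_B = 272 − 9 = 263 Hz.
C is above B, so f_C = 263 + 6 = 269 Hz.

269 Hz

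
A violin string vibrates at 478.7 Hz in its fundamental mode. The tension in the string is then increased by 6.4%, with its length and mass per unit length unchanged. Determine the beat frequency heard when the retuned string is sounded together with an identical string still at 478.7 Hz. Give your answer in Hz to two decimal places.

For a string, f ∝ √T, so the new frequency is 478.7·√1.064 = 493.7808 Hz.
f_beat = |493.7808 − 478.7| = 15.08 Hz.

15.08 Hz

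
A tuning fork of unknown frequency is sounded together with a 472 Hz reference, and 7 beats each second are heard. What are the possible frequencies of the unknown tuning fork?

465 Hz or 479 Hz

|f − 472| = 7, so f = 472 ± 7.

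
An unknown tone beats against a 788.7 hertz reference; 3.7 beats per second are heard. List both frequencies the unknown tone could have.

|f − 788.7| = 3.7, so f = 788.7 ± 3.7.

785 Hz or 792.4 Hz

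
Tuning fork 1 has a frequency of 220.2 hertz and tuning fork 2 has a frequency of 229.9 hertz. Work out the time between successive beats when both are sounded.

f_beat = |220.2 − 229.9| = 9.7 Hz.
Beat period T = 1 / f_beat = 1 / 9.7 s.

0.103 s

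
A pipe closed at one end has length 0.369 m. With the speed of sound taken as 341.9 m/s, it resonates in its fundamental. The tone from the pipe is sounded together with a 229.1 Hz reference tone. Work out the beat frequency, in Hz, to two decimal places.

2.54 Hz

Closed pipe (odd harmonics): f_n = n·v/(4L) = 1·341.9/(4·0.369) = 231.6396 Hz.
f_beat = |231.6396 − 229.1| = 2.54 Hz.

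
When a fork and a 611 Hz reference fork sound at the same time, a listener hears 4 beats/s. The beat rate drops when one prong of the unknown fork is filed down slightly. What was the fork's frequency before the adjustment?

607 Hz

|f − 611| = 4, so the fork was at either 607 Hz or 615 Hz.
Filing a prong removes mass and raises the fork's frequency; the adjustment raises the fork's frequency.
The beat rate fell, so the adjustment moved the fork toward 611 Hz — it must have started below the reference.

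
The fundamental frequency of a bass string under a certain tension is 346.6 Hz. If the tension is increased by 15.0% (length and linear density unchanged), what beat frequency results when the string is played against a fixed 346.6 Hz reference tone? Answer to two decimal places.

25.09 Hz

For a string, f ∝ √T, so the new frequency is 346.6·√1.150 = 371.6871 Hz.
f_beat = |371.6871 − 346.6| = 25.09 Hz.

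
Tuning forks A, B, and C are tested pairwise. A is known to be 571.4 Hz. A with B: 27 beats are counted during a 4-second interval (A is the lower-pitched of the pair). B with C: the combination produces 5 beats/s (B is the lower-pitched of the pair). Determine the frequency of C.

583.15 Hz

A–B: Beat frequency = 27/4 = 6.75 Hz.
B is above A, so f_B = 571.4 + 6.75 = 578.15 Hz.
C is above B, so f_C = 578.15 + 5 = 583.15 Hz.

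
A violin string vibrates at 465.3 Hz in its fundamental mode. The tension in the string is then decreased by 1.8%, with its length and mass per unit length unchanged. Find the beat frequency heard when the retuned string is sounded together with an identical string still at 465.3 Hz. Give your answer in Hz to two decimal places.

For a string, f ∝ √T, so the new frequency is 465.3·√0.982 = 461.0933 Hz.
f_beat = |461.0933 − 465.3| = 4.21 Hz.

4.21 Hz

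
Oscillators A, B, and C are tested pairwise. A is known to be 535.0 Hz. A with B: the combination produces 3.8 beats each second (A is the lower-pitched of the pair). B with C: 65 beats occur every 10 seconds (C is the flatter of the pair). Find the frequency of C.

532.3 Hz

B is above A, so f_B = 535.0 + 3.8 = 538.8 Hz.
B–C: Beat frequency = 65/10 = 6.5 Hz.
C is below B, so f_C = 538.8 − 6.5 = 532.3 Hz.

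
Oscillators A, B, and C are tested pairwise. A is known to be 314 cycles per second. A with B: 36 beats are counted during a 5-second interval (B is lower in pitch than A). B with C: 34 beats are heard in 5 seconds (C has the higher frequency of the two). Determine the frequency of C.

313.6 Hz

A–B: Beat frequency = 36/5 = 7.2 Hz.
B is below A, so f_B = 314 − 7.2 = 306.8 Hz.
B–C: Beat frequency = 34/5 = 6.8 Hz.
C is above B, so f_C = 306.8 + 6.8 = 313.6 Hz.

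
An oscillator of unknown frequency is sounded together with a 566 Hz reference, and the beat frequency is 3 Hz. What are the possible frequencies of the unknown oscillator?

|f − 566| = 3, so f = 566 ± 3.

563 Hz or 569 Hz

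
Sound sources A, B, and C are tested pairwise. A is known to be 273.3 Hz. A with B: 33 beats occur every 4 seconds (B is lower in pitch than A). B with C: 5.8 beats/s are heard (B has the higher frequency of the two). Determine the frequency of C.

A–B: Beat frequency = 33/4 = 8.25 Hz.
B is below A, so f_B = 273.3 − 8.25 = 265.05 Hz.
C is below B, so f_C = 265.05 − 5.8 = 259.25 Hz.

259.25 Hz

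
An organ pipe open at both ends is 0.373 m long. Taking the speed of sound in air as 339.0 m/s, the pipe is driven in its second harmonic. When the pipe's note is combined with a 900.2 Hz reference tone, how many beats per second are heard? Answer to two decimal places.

Open pipe: f_n = n·v/(2L) = 2·339.0/(2·0.373) = 908.8472 Hz.
f_beat = |908.8472 − 900.2| = 8.65 Hz.

8.65 Hz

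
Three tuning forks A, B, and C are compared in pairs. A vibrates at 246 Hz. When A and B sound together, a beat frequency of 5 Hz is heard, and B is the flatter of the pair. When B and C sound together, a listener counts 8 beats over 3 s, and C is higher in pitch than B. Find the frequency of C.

B is below A, so f_B = 246 − 5 = 241 Hz.
B–C: Beat frequency = 8/3 = 2.6667 Hz.
C is above B, so f_C = 241 + 2.6667 = 243.6667 Hz.

243.6667 Hz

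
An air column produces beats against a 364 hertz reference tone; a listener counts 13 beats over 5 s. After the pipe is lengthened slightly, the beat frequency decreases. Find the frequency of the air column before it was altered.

Beat frequency = 13/5 = 2.6 Hz.
|f − 364| = 2.6, so the air column was at either 361.4 Hz or 366.6 Hz.
A longer pipe has a lower fundamental; the adjustment lowers the air column's frequency.
The beat rate fell, so the adjustment moved the air column toward 364 Hz — it must have started above the reference.

366.6 Hz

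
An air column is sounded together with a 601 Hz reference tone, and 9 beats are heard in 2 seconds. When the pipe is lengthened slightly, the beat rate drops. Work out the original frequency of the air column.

Beat frequency = 9/2 = 4.5 Hz.
|f − 601| = 4.5, so the air column was at either 596.5 Hz or 605.5 Hz.
A longer pipe has a lower fundamental; the adjustment lowers the air column's frequency.
The beat rate fell, so the adjustment moved the air column toward 601 Hz — it must have started above the reference.

605.5 Hz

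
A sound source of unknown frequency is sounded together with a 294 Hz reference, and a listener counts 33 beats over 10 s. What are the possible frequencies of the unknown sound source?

290.7 Hz or 297.3 Hz

Beat frequency = 33/10 = 3.3 Hz.
|f − 294| = 3.3, so f = 294 ± 3.3.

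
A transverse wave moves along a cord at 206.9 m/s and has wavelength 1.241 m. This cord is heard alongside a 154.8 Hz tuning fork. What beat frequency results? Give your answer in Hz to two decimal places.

Source frequency f = v/λ = 206.9/1.241 = 166.7204 Hz.
f_beat = |166.7204 − 154.8| = 11.92 Hz.

11.92 Hz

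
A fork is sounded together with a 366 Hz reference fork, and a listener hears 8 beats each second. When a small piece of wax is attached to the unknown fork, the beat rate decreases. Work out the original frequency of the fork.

374 Hz

|f − 366| = 8, so the fork was at either 358 Hz or 374 Hz.
Loading a fork with wax lowers its frequency; the adjustment lowers the fork's frequency.
The beat rate fell, so the adjustment moved the fork toward 366 Hz — it must have started above the reference.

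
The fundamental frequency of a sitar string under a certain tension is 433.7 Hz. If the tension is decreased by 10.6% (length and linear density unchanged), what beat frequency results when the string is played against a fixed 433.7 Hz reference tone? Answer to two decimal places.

For a string, f ∝ √T, so the new frequency is 433.7·√0.894 = 410.0702 Hz.
f_beat = |410.0702 − 433.7| = 23.63 Hz.

23.63 Hz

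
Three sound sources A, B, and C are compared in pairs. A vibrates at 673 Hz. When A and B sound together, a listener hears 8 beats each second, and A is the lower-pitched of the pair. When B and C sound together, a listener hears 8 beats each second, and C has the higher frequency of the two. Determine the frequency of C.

689 Hz

B is above A, so f_B = 673 + 8 = 681 Hz.
C is above B, so f_C = 681 + 8 = 689 Hz.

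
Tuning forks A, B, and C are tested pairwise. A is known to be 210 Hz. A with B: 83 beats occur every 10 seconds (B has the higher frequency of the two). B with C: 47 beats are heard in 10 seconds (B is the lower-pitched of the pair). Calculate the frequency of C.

223 Hz

A–B: Beat frequency = 83/10 = 8.3 Hz.
B is above A, so f_B = 210 + 8.3 = 218.3 Hz.
B–C: Beat frequency = 47/10 = 4.7 Hz.
C is above B, so f_C = 218.3 + 4.7 = 223 Hz.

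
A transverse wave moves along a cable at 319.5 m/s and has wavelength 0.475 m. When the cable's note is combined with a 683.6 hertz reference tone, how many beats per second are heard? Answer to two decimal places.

Source frequency f = v/λ = 319.5/0.475 = 672.6316 Hz.
f_beat = |672.6316 − 683.6| = 10.97 Hz.

10.97 Hz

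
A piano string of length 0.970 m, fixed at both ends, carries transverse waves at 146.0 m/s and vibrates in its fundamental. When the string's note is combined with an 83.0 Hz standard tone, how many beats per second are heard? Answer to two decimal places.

7.74 Hz

For a string fixed at both ends, f_n = n·v/(2L) = 1·146.0/(2·0.970) = 75.2577 Hz.
f_beat = |75.2577 − 83.0| = 7.74 Hz.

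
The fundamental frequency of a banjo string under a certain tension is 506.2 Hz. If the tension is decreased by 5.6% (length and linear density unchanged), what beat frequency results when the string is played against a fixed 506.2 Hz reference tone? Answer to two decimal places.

For a string, f ∝ √T, so the new frequency is 506.2·√0.944 = 491.8222 Hz.
f_beat = |491.8222 − 506.2| = 14.38 Hz.

14.38 Hz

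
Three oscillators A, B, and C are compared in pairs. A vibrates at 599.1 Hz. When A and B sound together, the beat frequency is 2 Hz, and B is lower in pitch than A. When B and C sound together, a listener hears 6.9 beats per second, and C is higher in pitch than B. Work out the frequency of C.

B is below A, so f_B = 599.1 − 2 = 597.1 Hz.
C is above B, so f_C = 597.1 + 6.9 = 604 Hz.

604 Hz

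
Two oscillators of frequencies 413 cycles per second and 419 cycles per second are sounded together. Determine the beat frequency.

6 Hz

The beat frequency equals the magnitude of the frequency difference.
|413 − 419| = 6 Hz.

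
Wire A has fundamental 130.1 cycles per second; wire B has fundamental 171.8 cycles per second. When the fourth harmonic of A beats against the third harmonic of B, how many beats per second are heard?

5.0 Hz

Fourth harmonic of the first: 4·130.1 = 520.4 Hz.
Third harmonic of the second: 3·171.8 = 515.4 Hz.
f_beat = |520.4 − 515.4| = 5.0 Hz.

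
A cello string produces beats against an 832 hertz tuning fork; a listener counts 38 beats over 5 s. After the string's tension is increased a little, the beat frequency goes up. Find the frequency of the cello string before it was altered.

839.6 Hz

Beat frequency = 38/5 = 7.6 Hz.
|f − 832| = 7.6, so the cello string was at either 824.4 Hz or 839.6 Hz.
Higher tension means higher frequency; the adjustment raises the cello string's frequency.
The beat rate rose, so the adjustment moved the cello string further from 832 Hz — it was already above the reference.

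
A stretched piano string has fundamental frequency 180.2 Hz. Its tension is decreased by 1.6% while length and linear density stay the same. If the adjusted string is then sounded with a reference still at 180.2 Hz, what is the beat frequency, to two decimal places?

1.45 Hz

For a string, f ∝ √T, so the new frequency is 180.2·√0.984 = 178.7526 Hz.
f_beat = |178.7526 − 180.2| = 1.45 Hz.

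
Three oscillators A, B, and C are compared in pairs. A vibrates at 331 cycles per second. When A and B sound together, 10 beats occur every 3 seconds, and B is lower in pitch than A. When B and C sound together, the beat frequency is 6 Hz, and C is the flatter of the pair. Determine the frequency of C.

321.6667 Hz

A–B: Beat frequency = 10/3 = 3.3333 Hz.
B is below A, so f_B = 331 − 3.3333 = 327.6667 Hz.
C is below B, so f_C = 327.6667 − 6 = 321.6667 Hz.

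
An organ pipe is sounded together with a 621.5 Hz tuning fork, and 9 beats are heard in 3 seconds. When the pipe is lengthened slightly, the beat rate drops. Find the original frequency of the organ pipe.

624.5 Hz

Beat frequency = 9/3 = 3 Hz.
|f − 621.5| = 3, so the organ pipe was at either 618.5 Hz or 624.5 Hz.
A longer pipe has a lower fundamental; the adjustment lowers the organ pipe's frequency.
The beat rate fell, so the adjustment moved the organ pipe toward 621.5 Hz — it must have started above the reference.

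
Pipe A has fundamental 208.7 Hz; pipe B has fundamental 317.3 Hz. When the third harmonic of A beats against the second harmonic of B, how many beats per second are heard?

Third harmonic of the first: 3·208.7 = 626.1 Hz.
Second harmonic of the second: 2·317.3 = 634.6 Hz.
f_beat = |626.1 − 634.6| = 8.5 Hz.

8.5 Hz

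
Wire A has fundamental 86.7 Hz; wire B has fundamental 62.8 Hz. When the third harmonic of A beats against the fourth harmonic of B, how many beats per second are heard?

8.9 Hz

Third harmonic of the first: 3·86.7 = 260.1 Hz.
Fourth harmonic of the second: 4·62.8 = 251.2 Hz.
f_beat = |260.1 − 251.2| = 8.9 Hz.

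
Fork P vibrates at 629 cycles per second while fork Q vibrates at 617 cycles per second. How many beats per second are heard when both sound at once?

Beats arise from superposition of two nearby frequencies; the beat rate is |f₁ − f₂|.
|629 − 617| = 12 Hz.

12 Hz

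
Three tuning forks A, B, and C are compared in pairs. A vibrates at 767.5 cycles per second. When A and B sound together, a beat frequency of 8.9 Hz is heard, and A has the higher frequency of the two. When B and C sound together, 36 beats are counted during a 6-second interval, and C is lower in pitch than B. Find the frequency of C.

B is below A, so f_B = 767.5 − 8.9 = 758.6 Hz.
B–C: Beat frequency = 36/6 = 6 Hz.
C is below B, so f_C = 758.6 − 6 = 752.6 Hz.

752.6 Hz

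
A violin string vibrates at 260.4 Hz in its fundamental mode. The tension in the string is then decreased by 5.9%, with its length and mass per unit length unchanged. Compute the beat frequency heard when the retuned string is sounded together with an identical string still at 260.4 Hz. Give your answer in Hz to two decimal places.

For a string, f ∝ √T, so the new frequency is 260.4·√0.941 = 252.6014 Hz.
f_beat = |252.6014 − 260.4| = 7.80 Hz.

7.80 Hz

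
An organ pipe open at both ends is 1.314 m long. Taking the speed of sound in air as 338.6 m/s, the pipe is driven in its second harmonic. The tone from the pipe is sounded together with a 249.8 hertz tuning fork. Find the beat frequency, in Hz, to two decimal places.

7.89 Hz

Open pipe: f_n = n·v/(2L) = 2·338.6/(2·1.314) = 257.6865 Hz.
f_beat = |257.6865 − 249.8| = 7.89 Hz.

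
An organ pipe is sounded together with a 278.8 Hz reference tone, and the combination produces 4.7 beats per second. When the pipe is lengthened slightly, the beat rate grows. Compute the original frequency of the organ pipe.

274.1 Hz

|f − 278.8| = 4.7, so the organ pipe was at either 274.1 Hz or 283.5 Hz.
A longer pipe has a lower fundamental; the adjustment lowers the organ pipe's frequency.
The beat rate rose, so the adjustment moved the organ pipe further from 278.8 Hz — it was already below the reference.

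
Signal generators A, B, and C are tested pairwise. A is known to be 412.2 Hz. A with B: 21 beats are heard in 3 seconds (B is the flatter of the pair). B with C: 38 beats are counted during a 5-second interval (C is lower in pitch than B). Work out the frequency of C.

A–B: Beat frequency = 21/3 = 7 Hz.
B is below A, so f_B = 412.2 − 7 = 405.2 Hz.
B–C: Beat frequency = 38/5 = 7.6 Hz.
C is below B, so f_C = 405.2 − 7.6 = 397.6 Hz.

397.6 Hz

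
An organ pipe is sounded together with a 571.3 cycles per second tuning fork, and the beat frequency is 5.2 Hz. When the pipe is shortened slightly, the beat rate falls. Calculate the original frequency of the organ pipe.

566.1 Hz

|f − 571.3| = 5.2, so the organ pipe was at either 566.1 Hz or 576.5 Hz.
A shorter pipe has a higher fundamental; the adjustment raises the organ pipe's frequency.
The beat rate fell, so the adjustment moved the organ pipe toward 571.3 Hz — it must have started below the reference.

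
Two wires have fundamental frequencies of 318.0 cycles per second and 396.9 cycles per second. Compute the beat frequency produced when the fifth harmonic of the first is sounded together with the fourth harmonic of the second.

Fifth harmonic of the first: 5·318.0 = 1590.0 Hz.
Fourth harmonic of the second: 4·396.9 = 1587.6 Hz.
f_beat = |1590.0 − 1587.6| = 2.4 Hz.

2.4 Hz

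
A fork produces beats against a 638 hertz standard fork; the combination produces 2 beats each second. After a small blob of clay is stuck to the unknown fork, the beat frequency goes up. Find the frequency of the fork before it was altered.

|f − 638| = 2, so the fork was at either 636 Hz or 640 Hz.
Adding mass to a fork lowers its frequency; the adjustment lowers the fork's frequency.
The beat rate rose, so the adjustment moved the fork further from 638 Hz — it was already below the reference.

636 Hz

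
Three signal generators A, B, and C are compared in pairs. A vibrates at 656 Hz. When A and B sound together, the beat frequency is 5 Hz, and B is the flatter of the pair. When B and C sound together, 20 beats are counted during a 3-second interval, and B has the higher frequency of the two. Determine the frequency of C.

B is below A, so f_B = 656 − 5 = 651 Hz.
B–C: Beat frequency = 20/3 = 6.6667 Hz.
C is below B, so f_C = 651 − 6.6667 = 644.3333 Hz.

644.3333 Hz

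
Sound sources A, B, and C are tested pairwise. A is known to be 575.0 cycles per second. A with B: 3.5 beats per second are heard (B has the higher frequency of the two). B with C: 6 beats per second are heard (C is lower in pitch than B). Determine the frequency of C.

572.5 Hz

B is above A, so f_B = 575.0 + 3.5 = 578.5 Hz.
C is below B, so f_C = 578.5 − 6 = 572.5 Hz.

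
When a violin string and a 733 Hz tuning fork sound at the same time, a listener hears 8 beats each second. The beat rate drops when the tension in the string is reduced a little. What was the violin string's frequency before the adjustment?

741 Hz

|f − 733| = 8, so the violin string was at either 725 Hz or 741 Hz.
Lower tension means lower frequency; the adjustment lowers the violin string's frequency.
The beat rate fell, so the adjustment moved the violin string toward 733 Hz — it must have started above the reference.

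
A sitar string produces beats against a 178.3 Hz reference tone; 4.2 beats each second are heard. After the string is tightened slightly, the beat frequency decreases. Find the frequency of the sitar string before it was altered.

|f − 178.3| = 4.2, so the sitar string was at either 174.1 Hz or 182.5 Hz.
Increasing tension raises a string's frequency; the adjustment raises the sitar string's frequency.
The beat rate fell, so the adjustment moved the sitar string toward 178.3 Hz — it must have started below the reference.

174.1 Hz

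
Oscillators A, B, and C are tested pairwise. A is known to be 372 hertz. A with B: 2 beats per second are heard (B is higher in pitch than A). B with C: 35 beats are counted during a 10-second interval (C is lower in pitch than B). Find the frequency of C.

B is above A, so f_B = 372 + 2 = 374 Hz.
B–C: Beat frequency = 35/10 = 3.5 Hz.
C is below B, so f_C = 374 − 3.5 = 370.5 Hz.

370.5 Hz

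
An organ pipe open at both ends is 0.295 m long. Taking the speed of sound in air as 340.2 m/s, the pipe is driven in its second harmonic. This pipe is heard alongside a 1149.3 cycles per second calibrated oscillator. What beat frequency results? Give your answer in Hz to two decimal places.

Open pipe: f_n = n·v/(2L) = 2·340.2/(2·0.295) = 1153.2203 Hz.
f_beat = |1153.2203 − 1149.3| = 3.92 Hz.

3.92 Hz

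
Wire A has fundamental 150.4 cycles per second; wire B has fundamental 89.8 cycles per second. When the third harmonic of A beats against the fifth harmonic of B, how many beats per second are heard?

2.2 Hz

Third harmonic of the first: 3·150.4 = 451.2 Hz.
Fifth harmonic of the second: 5·89.8 = 449.0 Hz.
f_beat = |451.2 − 449.0| = 2.2 Hz.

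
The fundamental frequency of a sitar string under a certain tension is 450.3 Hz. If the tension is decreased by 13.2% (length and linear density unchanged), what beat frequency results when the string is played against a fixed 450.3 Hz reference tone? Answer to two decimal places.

30.77 Hz

For a string, f ∝ √T, so the new frequency is 450.3·√0.868 = 419.5288 Hz.
f_beat = |419.5288 − 450.3| = 30.77 Hz.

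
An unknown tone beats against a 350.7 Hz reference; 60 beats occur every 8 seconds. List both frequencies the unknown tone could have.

Beat frequency = 60/8 = 7.5 Hz.
|f − 350.7| = 7.5, so f = 350.7 ± 7.5.

343.2 Hz or 358.2 Hz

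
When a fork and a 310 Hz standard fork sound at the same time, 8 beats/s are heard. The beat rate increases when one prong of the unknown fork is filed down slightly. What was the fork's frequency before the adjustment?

318 Hz

|f − 310| = 8, so the fork was at either 302 Hz or 318 Hz.
Filing a prong removes mass and raises the fork's frequency; the adjustment raises the fork's frequency.
The beat rate rose, so the adjustment moved the fork further from 310 Hz — it was already above the reference.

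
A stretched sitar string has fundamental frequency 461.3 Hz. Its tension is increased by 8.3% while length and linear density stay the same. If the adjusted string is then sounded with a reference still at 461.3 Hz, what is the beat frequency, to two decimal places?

For a string, f ∝ √T, so the new frequency is 461.3·√1.083 = 480.0624 Hz.
f_beat = |480.0624 − 461.3| = 18.76 Hz.

18.76 Hz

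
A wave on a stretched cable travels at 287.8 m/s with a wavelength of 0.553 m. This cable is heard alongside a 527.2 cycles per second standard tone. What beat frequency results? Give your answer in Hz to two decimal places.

Source frequency f = v/λ = 287.8/0.553 = 520.4340 Hz.
f_beat = |520.4340 − 527.2| = 6.77 Hz.

6.77 Hz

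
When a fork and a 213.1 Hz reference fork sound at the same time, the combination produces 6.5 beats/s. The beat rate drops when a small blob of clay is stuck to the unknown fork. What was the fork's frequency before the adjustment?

219.6 Hz

|f − 213.1| = 6.5, so the fork was at either 206.6 Hz or 219.6 Hz.
Adding mass to a fork lowers its frequency; the adjustment lowers the fork's frequency.
The beat rate fell, so the adjustment moved the fork toward 213.1 Hz — it must have started above the reference.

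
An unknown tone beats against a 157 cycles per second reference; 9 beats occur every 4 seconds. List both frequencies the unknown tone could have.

Beat frequency = 9/4 = 2.25 Hz.
|f − 157| = 2.25, so f = 157 ± 2.25.

154.75 Hz or 159.25 Hz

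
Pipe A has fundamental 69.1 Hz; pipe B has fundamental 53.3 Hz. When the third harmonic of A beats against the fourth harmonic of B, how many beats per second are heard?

5.9 Hz

Third harmonic of the first: 3·69.1 = 207.3 Hz.
Fourth harmonic of the second: 4·53.3 = 213.2 Hz.
f_beat = |207.3 − 213.2| = 5.9 Hz.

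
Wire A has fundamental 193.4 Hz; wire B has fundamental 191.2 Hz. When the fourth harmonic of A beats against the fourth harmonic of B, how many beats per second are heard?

8.8 Hz

Fourth harmonic of the first: 4·193.4 = 773.6 Hz.
Fourth harmonic of the second: 4·191.2 = 764.8 Hz.
f_beat = |773.6 − 764.8| = 8.8 Hz.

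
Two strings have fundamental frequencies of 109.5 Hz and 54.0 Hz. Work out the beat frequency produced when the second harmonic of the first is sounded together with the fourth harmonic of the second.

3.0 Hz

Second harmonic of the first: 2·109.5 = 219.0 Hz.
Fourth harmonic of the second: 4·54.0 = 216.0 Hz.
f_beat = |219.0 − 216.0| = 3.0 Hz.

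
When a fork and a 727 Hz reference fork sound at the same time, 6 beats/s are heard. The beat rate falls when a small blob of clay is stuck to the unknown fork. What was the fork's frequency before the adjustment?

|f − 727| = 6, so the fork was at either 721 Hz or 733 Hz.
Adding mass to a fork lowers its frequency; the adjustment lowers the fork's frequency.
The beat rate fell, so the adjustment moved the fork toward 727 Hz — it must have started above the reference.

733 Hz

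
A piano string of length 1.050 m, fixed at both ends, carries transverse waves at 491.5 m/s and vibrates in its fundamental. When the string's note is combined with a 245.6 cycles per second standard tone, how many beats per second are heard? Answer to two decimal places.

For a string fixed at both ends, f_n = n·v/(2L) = 1·491.5/(2·1.050) = 234.0476 Hz.
f_beat = |234.0476 − 245.6| = 11.55 Hz.

11.55 Hz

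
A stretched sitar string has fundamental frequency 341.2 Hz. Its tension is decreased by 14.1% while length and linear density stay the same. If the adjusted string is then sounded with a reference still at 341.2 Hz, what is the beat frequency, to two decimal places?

24.97 Hz

For a string, f ∝ √T, so the new frequency is 341.2·√0.859 = 316.2318 Hz.
f_beat = |316.2318 − 341.2| = 24.97 Hz.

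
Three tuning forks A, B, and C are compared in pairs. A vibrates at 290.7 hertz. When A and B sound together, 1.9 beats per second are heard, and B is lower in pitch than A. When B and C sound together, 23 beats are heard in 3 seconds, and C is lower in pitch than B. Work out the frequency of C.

B is below A, so f_B = 290.7 − 1.9 = 288.8 Hz.
B–C: Beat frequency = 23/3 = 7.6667 Hz.
C is below B, so f_C = 288.8 − 7.6667 = 281.1333 Hz.

281.1333 Hz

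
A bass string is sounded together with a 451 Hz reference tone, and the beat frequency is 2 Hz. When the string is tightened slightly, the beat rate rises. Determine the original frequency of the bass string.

453 Hz

|f − 451| = 2, so the bass string was at either 449 Hz or 453 Hz.
Increasing tension raises a string's frequency; the adjustment raises the bass string's frequency.
The beat rate rose, so the adjustment moved the bass string further from 451 Hz — it was already above the reference.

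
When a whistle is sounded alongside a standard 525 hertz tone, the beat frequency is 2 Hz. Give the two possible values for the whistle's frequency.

523 Hz or 527 Hz

|f − 525| = 2, so f = 525 ± 2.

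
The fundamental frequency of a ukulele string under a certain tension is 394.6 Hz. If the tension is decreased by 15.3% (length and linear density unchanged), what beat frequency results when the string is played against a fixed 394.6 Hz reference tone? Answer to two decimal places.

31.44 Hz

For a string, f ∝ √T, so the new frequency is 394.6·√0.847 = 363.1607 Hz.
f_beat = |363.1607 − 394.6| = 31.44 Hz.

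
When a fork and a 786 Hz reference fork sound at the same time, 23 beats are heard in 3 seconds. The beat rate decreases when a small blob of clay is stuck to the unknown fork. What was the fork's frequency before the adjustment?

Beat frequency = 23/3 = 7.6667 Hz.
|f − 786| = 7.6667, so the fork was at either 778.3333 Hz or 793.6667 Hz.
Adding mass to a fork lowers its frequency; the adjustment lowers the fork's frequency.
The beat rate fell, so the adjustment moved the fork toward 786 Hz — it must have started above the reference.

793.6667 Hz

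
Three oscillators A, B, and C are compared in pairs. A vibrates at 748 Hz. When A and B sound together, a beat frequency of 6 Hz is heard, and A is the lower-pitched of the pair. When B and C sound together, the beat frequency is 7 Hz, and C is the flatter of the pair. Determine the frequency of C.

747 Hz

B is above A, so f_B = 748 + 6 = 754 Hz.
C is below B, so f_C = 754 − 7 = 747 Hz.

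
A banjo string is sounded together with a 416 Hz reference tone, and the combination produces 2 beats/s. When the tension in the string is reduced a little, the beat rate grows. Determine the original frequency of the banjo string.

|f − 416| = 2, so the banjo string was at either 414 Hz or 418 Hz.
Lower tension means lower frequency; the adjustment lowers the banjo string's frequency.
The beat rate rose, so the adjustment moved the banjo string further from 416 Hz — it was already below the reference.

414 Hz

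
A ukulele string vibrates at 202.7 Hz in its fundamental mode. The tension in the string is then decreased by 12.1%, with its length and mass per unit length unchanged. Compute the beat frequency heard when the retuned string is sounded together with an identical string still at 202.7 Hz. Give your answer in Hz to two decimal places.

For a string, f ∝ √T, so the new frequency is 202.7·√0.879 = 190.0414 Hz.
f_beat = |190.0414 − 202.7| = 12.66 Hz.

12.66 Hz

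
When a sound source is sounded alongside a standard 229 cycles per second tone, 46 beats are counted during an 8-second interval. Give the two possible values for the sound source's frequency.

Beat frequency = 46/8 = 5.75 Hz.
|f − 229| = 5.75, so f = 229 ± 5.75.

223.25 Hz or 234.75 Hz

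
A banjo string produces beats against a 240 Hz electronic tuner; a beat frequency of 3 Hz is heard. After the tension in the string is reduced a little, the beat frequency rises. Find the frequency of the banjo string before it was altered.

237 Hz

|f − 240| = 3, so the banjo string was at either 237 Hz or 243 Hz.
Lower tension means lower frequency; the adjustment lowers the banjo string's frequency.
The beat rate rose, so the adjustment moved the banjo string further from 240 Hz — it was already below the reference.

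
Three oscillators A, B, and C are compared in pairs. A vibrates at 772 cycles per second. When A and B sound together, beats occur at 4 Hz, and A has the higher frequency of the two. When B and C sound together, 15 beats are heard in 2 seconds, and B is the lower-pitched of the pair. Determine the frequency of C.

B is below A, so f_B = 772 − 4 = 768 Hz.
B–C: Beat frequency = 15/2 = 7.5 Hz.
C is above B, so f_C = 768 + 7.5 = 775.5 Hz.

775.5 Hz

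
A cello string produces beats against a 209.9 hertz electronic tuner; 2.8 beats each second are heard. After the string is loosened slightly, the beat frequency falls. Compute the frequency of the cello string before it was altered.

|f − 209.9| = 2.8, so the cello string was at either 207.1 Hz or 212.7 Hz.
Reducing tension lowers a string's frequency; the adjustment lowers the cello string's frequency.
The beat rate fell, so the adjustment moved the cello string toward 209.9 Hz — it must have started above the reference.

212.7 Hz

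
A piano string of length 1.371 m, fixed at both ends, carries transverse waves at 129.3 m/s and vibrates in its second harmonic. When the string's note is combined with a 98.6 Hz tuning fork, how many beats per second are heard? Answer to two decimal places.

For a string fixed at both ends, f_n = n·v/(2L) = 2·129.3/(2·1.371) = 94.3107 Hz.
f_beat = |94.3107 − 98.6| = 4.29 Hz.

4.29 Hz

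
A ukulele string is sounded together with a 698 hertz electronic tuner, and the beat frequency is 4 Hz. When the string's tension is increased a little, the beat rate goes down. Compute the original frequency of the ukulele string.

694 Hz

|f − 698| = 4, so the ukulele string was at either 694 Hz or 702 Hz.
Higher tension means higher frequency; the adjustment raises the ukulele string's frequency.
The beat rate fell, so the adjustment moved the ukulele string toward 698 Hz — it must have started below the reference.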